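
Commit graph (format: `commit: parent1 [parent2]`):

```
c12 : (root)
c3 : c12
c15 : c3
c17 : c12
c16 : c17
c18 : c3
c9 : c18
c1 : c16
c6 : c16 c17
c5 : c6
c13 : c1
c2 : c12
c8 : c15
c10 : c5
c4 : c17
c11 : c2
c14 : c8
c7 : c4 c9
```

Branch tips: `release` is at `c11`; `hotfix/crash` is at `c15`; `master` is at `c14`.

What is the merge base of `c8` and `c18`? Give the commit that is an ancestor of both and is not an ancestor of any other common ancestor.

c3

Ancestors of c8: {c12, c15, c3, c8}.
Ancestors of c18: {c12, c18, c3}.
Common ancestors: {c12, c3}.
Among these, c3 is not an ancestor of any other common ancestor — it is the merge base.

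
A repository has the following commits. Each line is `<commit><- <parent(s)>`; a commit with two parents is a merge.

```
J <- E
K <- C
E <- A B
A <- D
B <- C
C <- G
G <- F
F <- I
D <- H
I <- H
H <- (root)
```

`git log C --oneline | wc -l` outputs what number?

Walking parent pointers from C: reachable set = {C, F, G, H, I}.
That is 5 commits.

5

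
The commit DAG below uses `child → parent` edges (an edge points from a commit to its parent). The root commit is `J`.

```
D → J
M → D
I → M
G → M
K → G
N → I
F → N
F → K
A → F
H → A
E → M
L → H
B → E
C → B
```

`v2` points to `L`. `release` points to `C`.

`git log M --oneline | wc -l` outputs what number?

3

Walking parent pointers from M: reachable set = {D, J, M}.
That is 3 commits.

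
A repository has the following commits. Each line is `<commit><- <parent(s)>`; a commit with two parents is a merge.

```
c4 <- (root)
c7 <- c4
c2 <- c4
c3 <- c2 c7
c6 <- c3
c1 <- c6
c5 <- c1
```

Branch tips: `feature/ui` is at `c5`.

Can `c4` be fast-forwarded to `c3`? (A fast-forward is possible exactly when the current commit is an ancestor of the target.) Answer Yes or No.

Yes

A fast-forward from c4 to c3 is possible iff c4 is an ancestor of c3.
Ancestors of c3: {c2, c3, c4, c7}.
c4 is among them, so fast-forward is possible.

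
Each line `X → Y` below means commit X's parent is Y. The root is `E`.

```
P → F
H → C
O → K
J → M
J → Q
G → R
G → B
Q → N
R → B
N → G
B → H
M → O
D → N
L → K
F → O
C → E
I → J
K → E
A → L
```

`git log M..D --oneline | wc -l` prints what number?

Reachable from D: {B, C, D, E, G, H, N, R}.
Reachable from M: {E, K, M, O}.
In D's history but not M's: {B, C, D, G, H, N, R} — 7 commits.

7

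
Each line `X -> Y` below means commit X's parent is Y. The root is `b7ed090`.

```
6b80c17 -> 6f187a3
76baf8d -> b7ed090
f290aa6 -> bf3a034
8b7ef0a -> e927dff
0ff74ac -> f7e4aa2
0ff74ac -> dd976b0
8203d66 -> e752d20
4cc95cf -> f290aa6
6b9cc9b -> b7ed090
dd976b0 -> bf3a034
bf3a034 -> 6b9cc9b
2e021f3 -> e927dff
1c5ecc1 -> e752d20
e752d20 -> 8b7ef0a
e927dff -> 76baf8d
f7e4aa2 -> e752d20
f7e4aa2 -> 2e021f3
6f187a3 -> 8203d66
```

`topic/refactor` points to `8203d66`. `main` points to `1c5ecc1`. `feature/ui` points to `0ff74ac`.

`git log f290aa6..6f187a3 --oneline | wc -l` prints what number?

6

Reachable from 6f187a3: {6f187a3, 76baf8d, 8203d66, 8b7ef0a, b7ed090, e752d20, e927dff}.
Reachable from f290aa6: {6b9cc9b, b7ed090, bf3a034, f290aa6}.
In 6f187a3's history but not f290aa6's: {6f187a3, 76baf8d, 8203d66, 8b7ef0a, e752d20, e927dff} — 6 commits.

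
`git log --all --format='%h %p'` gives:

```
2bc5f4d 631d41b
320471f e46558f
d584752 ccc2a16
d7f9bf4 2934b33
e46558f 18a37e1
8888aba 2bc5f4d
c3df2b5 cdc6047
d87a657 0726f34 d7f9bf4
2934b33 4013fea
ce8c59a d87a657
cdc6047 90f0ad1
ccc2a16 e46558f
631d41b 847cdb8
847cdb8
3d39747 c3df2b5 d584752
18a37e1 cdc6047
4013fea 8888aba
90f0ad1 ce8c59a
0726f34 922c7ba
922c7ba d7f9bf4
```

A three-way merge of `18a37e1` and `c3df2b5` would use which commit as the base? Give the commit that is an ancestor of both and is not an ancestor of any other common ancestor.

cdc6047

Ancestors of 18a37e1: {0726f34, 18a37e1, 2934b33, 2bc5f4d, 4013fea, 631d41b, 847cdb8, 8888aba, 90f0ad1, 922c7ba, cdc6047, ce8c59a, d7f9bf4, d87a657}.
Ancestors of c3df2b5: {0726f34, 2934b33, 2bc5f4d, 4013fea, 631d41b, 847cdb8, 8888aba, 90f0ad1, 922c7ba, c3df2b5, cdc6047, ce8c59a, d7f9bf4, d87a657}.
Common ancestors: {0726f34, 2934b33, 2bc5f4d, 4013fea, 631d41b, 847cdb8, 8888aba, 90f0ad1, 922c7ba, cdc6047, ce8c59a, d7f9bf4, d87a657}.
Among these, cdc6047 is not an ancestor of any other common ancestor — it is the merge base.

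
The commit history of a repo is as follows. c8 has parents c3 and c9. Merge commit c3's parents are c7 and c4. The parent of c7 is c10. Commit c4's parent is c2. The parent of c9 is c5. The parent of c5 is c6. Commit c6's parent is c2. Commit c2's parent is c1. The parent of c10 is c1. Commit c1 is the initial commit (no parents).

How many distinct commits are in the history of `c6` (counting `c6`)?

Walking parent pointers from c6: reachable set = {c1, c2, c6}.
That is 3 commits.

3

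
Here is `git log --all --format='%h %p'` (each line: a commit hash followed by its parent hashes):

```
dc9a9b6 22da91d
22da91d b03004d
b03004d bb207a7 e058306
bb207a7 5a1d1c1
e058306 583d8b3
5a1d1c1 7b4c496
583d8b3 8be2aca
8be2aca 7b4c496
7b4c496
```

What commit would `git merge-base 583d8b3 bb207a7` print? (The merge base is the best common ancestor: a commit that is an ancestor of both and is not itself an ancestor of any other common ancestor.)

7b4c496

Ancestors of 583d8b3: {583d8b3, 7b4c496, 8be2aca}.
Ancestors of bb207a7: {5a1d1c1, 7b4c496, bb207a7}.
Common ancestors: {7b4c496}.
The only common ancestor is 7b4c496, so it is the merge base.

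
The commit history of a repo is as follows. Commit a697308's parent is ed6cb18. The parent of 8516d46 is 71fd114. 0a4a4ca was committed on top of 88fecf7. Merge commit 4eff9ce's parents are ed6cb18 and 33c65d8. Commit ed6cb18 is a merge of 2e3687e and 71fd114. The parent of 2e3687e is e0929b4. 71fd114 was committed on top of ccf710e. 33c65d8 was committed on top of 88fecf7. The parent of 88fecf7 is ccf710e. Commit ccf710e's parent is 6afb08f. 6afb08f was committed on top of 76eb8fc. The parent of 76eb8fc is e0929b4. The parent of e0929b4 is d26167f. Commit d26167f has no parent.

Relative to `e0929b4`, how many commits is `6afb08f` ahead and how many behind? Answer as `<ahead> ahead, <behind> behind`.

Reachable from 6afb08f: {6afb08f, 76eb8fc, d26167f, e0929b4}.
Reachable from e0929b4: {d26167f, e0929b4}.
Only in 6afb08f's history (ahead): {6afb08f, 76eb8fc} — 2.
Only in e0929b4's history (behind): {} — 0.

2 ahead, 0 behind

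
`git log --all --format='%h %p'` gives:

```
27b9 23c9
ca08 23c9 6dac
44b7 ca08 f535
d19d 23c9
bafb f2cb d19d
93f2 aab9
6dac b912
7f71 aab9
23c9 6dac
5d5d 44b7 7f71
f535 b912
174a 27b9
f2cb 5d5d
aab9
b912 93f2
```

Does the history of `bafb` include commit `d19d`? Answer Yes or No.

Yes

Ancestors of bafb (commits reachable by following parents): {23c9, 44b7, 5d5d, 6dac, 7f71, 93f2, aab9, b912, bafb, ca08, d19d, f2cb, f535}.
d19d is in that set, so it is an ancestor of bafb.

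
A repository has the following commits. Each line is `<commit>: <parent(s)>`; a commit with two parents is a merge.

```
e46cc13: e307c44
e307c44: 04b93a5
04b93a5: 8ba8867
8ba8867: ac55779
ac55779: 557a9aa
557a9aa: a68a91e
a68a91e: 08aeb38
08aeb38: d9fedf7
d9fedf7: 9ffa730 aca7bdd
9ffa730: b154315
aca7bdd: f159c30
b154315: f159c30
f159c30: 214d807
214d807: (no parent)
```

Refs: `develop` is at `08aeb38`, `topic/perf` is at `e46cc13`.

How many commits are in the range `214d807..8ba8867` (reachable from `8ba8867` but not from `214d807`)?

10

Reachable from 8ba8867: {08aeb38, 214d807, 557a9aa, 8ba8867, 9ffa730, a68a91e, ac55779, aca7bdd, b154315, d9fedf7, f159c30}.
Reachable from 214d807: {214d807}.
In 8ba8867's history but not 214d807's: {08aeb38, 557a9aa, 8ba8867, 9ffa730, a68a91e, ac55779, aca7bdd, b154315, d9fedf7, f159c30} — 10 commits.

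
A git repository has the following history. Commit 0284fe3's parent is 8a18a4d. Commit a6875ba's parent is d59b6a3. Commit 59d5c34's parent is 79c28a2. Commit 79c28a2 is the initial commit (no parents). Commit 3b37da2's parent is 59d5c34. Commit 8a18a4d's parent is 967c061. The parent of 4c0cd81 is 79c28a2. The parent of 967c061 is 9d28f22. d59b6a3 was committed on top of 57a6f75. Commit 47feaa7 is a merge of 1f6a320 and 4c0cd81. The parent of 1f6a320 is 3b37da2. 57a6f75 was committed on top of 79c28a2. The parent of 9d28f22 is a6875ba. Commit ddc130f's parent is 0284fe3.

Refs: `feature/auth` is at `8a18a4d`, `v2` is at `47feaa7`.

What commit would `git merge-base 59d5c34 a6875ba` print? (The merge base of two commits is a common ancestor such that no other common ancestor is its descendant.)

Ancestors of 59d5c34: {59d5c34, 79c28a2}.
Ancestors of a6875ba: {57a6f75, 79c28a2, a6875ba, d59b6a3}.
Common ancestors: {79c28a2}.
The only common ancestor is 79c28a2, so it is the merge base.

79c28a2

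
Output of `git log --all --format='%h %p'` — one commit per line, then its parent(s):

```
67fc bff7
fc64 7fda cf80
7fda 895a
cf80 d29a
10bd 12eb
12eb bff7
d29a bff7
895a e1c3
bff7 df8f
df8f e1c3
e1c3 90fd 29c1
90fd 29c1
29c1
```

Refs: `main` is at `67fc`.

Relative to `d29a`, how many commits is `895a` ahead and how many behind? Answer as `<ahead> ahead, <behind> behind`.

1 ahead, 3 behind

Reachable from 895a: {29c1, 895a, 90fd, e1c3}.
Reachable from d29a: {29c1, 90fd, bff7, d29a, df8f, e1c3}.
Only in 895a's history (ahead): {895a} — 1.
Only in d29a's history (behind): {bff7, d29a, df8f} — 3.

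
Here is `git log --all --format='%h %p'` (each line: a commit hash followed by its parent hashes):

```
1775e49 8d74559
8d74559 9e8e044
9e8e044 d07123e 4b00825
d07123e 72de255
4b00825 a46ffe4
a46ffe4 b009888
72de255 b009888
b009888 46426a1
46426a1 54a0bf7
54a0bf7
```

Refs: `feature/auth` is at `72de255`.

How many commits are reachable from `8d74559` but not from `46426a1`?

Reachable from 8d74559: {46426a1, 4b00825, 54a0bf7, 72de255, 8d74559, 9e8e044, a46ffe4, b009888, d07123e}.
Reachable from 46426a1: {46426a1, 54a0bf7}.
In 8d74559's history but not 46426a1's: {4b00825, 72de255, 8d74559, 9e8e044, a46ffe4, b009888, d07123e} — 7 commits.

7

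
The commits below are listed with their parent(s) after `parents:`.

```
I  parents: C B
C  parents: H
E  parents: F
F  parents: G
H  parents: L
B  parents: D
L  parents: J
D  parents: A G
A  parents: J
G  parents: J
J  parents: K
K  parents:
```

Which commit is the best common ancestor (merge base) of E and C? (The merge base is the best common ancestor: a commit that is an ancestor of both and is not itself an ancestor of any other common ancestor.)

Ancestors of E: {E, F, G, J, K}.
Ancestors of C: {C, H, J, K, L}.
Common ancestors: {J, K}.
Among these, J is not an ancestor of any other common ancestor — it is the merge base.

J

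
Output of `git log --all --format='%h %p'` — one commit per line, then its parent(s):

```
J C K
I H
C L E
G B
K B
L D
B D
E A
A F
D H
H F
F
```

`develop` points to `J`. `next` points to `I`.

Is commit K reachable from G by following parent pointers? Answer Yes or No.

No

Ancestors of G: {B, D, F, G, H}.
K is not in that set, so it is not an ancestor of G.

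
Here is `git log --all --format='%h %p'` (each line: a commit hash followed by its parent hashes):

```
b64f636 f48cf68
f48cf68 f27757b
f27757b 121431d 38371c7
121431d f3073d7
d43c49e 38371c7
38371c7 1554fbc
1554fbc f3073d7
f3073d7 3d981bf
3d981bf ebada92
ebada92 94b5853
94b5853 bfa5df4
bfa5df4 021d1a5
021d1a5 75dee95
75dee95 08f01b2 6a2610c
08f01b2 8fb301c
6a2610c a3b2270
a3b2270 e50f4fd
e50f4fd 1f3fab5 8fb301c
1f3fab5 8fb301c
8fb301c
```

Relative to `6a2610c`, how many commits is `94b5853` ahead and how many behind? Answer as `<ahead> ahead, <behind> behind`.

Reachable from 94b5853: {021d1a5, 08f01b2, 1f3fab5, 6a2610c, 75dee95, 8fb301c, 94b5853, a3b2270, bfa5df4, e50f4fd}.
Reachable from 6a2610c: {1f3fab5, 6a2610c, 8fb301c, a3b2270, e50f4fd}.
Only in 94b5853's history (ahead): {021d1a5, 08f01b2, 75dee95, 94b5853, bfa5df4} — 5.
Only in 6a2610c's history (behind): {} — 0.

5 ahead, 0 behind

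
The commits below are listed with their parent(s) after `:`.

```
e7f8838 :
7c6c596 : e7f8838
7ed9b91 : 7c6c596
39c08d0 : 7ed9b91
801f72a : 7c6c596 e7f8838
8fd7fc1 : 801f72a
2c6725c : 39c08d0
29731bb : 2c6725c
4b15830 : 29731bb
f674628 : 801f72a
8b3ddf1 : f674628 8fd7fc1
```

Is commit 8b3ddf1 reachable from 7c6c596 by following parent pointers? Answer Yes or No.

No

Ancestors of 7c6c596: {7c6c596, e7f8838}.
8b3ddf1 is not in that set, so it is not an ancestor of 7c6c596.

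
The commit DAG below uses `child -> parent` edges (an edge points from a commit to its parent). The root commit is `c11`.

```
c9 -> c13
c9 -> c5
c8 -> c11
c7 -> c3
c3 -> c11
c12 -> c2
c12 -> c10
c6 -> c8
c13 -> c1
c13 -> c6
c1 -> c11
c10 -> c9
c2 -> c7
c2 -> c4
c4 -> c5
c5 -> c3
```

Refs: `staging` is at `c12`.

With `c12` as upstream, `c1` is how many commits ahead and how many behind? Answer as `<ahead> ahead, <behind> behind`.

Reachable from c1: {c1, c11}.
Reachable from c12: {c1, c10, c11, c12, c13, c2, c3, c4, c5, c6, c7, c8, c9}.
Only in c1's history (ahead): {} — 0.
Only in c12's history (behind): {c10, c12, c13, c2, c3, c4, c5, c6, c7, c8, c9} — 11.

0 ahead, 11 behind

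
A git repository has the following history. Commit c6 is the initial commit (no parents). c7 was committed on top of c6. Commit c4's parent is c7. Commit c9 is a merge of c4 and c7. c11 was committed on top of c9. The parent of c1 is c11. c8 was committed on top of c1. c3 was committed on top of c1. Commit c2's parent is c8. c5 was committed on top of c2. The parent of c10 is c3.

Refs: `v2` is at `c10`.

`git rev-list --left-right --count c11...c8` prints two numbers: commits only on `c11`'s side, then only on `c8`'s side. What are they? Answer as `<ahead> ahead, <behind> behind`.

Reachable from c11: {c11, c4, c6, c7, c9}.
Reachable from c8: {c1, c11, c4, c6, c7, c8, c9}.
Only in c11's history (ahead): {} — 0.
Only in c8's history (behind): {c1, c8} — 2.

0 ahead, 2 behind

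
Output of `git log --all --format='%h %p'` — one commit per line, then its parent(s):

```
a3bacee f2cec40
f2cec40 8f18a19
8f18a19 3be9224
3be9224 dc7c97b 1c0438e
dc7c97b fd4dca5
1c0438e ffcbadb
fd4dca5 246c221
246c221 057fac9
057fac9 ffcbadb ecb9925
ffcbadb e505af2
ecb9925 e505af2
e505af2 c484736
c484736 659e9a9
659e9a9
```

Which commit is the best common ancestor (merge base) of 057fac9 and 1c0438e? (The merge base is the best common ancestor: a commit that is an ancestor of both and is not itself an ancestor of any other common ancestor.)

Ancestors of 057fac9: {057fac9, 659e9a9, c484736, e505af2, ecb9925, ffcbadb}.
Ancestors of 1c0438e: {1c0438e, 659e9a9, c484736, e505af2, ffcbadb}.
Common ancestors: {659e9a9, c484736, e505af2, ffcbadb}.
Among these, ffcbadb is not an ancestor of any other common ancestor — it is the merge base.

ffcbadb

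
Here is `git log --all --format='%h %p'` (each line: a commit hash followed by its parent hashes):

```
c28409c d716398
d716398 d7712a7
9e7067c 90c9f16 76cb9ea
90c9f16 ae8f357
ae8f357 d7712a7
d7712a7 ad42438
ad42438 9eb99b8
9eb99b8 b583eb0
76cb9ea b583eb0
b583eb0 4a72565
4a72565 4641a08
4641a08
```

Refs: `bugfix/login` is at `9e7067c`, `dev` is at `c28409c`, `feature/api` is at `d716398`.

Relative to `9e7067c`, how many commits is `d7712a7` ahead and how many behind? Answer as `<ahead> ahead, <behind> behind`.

Reachable from d7712a7: {4641a08, 4a72565, 9eb99b8, ad42438, b583eb0, d7712a7}.
Reachable from 9e7067c: {4641a08, 4a72565, 76cb9ea, 90c9f16, 9e7067c, 9eb99b8, ad42438, ae8f357, b583eb0, d7712a7}.
Only in d7712a7's history (ahead): {} — 0.
Only in 9e7067c's history (behind): {76cb9ea, 90c9f16, 9e7067c, ae8f357} — 4.

0 ahead, 4 behind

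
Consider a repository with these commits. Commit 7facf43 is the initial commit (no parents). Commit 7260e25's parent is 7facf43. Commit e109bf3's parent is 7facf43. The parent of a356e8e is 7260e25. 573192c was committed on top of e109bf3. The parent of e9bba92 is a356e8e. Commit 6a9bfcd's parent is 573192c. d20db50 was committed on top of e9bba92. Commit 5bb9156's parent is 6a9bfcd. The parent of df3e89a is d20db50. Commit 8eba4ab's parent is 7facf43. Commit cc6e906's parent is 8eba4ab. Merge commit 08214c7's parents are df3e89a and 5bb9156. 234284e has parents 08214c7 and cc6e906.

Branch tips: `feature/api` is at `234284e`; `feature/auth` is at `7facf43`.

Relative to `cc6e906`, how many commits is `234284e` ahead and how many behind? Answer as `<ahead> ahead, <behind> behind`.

Reachable from 234284e: {08214c7, 234284e, 573192c, 5bb9156, 6a9bfcd, 7260e25, 7facf43, 8eba4ab, a356e8e, cc6e906, d20db50, df3e89a, e109bf3, e9bba92}.
Reachable from cc6e906: {7facf43, 8eba4ab, cc6e906}.
Only in 234284e's history (ahead): {08214c7, 234284e, 573192c, 5bb9156, 6a9bfcd, 7260e25, a356e8e, d20db50, df3e89a, e109bf3, e9bba92} — 11.
Only in cc6e906's history (behind): {} — 0.

11 ahead, 0 behind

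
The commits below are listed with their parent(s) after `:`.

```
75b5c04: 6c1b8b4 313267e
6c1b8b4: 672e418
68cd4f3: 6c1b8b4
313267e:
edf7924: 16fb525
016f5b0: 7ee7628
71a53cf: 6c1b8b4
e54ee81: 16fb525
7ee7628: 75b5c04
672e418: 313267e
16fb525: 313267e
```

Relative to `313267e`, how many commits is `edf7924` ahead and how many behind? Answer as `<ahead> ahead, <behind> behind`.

Reachable from edf7924: {16fb525, 313267e, edf7924}.
Reachable from 313267e: {313267e}.
Only in edf7924's history (ahead): {16fb525, edf7924} — 2.
Only in 313267e's history (behind): {} — 0.

2 ahead, 0 behind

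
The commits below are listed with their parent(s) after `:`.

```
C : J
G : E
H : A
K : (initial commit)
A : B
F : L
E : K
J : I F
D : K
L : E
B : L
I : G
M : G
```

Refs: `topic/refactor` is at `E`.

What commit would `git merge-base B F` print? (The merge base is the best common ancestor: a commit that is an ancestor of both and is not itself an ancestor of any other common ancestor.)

Ancestors of B: {B, E, K, L}.
Ancestors of F: {E, F, K, L}.
Common ancestors: {E, K, L}.
Among these, L is not an ancestor of any other common ancestor — it is the merge base.

L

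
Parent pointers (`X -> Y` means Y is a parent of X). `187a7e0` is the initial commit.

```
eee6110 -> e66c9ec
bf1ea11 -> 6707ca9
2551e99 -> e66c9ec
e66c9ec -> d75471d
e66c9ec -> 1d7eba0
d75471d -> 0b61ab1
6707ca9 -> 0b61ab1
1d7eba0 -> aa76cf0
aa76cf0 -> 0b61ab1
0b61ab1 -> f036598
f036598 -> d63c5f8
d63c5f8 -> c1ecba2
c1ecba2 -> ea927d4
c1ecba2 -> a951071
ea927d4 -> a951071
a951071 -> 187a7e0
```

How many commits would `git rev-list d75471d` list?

8

Walking parent pointers from d75471d: reachable set = {0b61ab1, 187a7e0, a951071, c1ecba2, d63c5f8, d75471d, ea927d4, f036598}.
That is 8 commits.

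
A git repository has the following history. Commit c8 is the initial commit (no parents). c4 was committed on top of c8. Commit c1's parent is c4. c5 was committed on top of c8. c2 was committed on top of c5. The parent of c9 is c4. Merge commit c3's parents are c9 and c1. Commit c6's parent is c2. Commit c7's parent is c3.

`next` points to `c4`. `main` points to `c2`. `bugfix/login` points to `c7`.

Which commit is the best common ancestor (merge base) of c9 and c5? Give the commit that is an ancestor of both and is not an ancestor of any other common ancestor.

Ancestors of c9: {c4, c8, c9}.
Ancestors of c5: {c5, c8}.
Common ancestors: {c8}.
The only common ancestor is c8, so it is the merge base.

c8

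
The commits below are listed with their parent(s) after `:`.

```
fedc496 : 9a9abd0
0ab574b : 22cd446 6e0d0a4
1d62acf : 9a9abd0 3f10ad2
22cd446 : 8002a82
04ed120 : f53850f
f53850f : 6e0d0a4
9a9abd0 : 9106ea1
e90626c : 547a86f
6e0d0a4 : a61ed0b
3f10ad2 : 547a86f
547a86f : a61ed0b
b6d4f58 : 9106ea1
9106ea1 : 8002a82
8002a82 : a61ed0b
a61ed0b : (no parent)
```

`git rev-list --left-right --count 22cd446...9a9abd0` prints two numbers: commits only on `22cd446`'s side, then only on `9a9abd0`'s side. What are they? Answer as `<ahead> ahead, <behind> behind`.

1 ahead, 2 behind

Reachable from 22cd446: {22cd446, 8002a82, a61ed0b}.
Reachable from 9a9abd0: {8002a82, 9106ea1, 9a9abd0, a61ed0b}.
Only in 22cd446's history (ahead): {22cd446} — 1.
Only in 9a9abd0's history (behind): {9106ea1, 9a9abd0} — 2.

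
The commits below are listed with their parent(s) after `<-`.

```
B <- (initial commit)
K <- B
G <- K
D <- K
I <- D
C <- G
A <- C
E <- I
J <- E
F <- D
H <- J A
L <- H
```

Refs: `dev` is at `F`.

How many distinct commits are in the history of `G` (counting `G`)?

Walking parent pointers from G: reachable set = {B, G, K}.
That is 3 commits.

3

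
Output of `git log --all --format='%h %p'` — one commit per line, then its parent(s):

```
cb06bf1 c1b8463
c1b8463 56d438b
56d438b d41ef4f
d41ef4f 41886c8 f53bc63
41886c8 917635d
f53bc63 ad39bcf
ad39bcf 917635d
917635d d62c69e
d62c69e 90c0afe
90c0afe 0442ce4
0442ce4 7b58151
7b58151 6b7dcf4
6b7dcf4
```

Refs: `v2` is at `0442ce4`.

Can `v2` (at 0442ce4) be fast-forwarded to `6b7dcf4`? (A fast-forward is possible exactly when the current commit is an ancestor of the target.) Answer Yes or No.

No

A fast-forward from 0442ce4 to 6b7dcf4 is possible iff 0442ce4 is an ancestor of 6b7dcf4.
Ancestors of 6b7dcf4: {6b7dcf4}.
0442ce4 is not among them, so fast-forward is not possible.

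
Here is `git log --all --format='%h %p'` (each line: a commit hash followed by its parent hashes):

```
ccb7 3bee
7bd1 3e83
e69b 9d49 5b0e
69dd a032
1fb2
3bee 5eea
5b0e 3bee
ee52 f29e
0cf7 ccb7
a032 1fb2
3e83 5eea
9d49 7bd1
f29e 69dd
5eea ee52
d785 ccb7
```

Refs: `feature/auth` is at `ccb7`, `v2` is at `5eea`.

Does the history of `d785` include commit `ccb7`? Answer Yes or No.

Ancestors of d785 (commits reachable by following parents): {1fb2, 3bee, 5eea, 69dd, a032, ccb7, d785, ee52, f29e}.
ccb7 is in that set, so it is an ancestor of d785.

Yes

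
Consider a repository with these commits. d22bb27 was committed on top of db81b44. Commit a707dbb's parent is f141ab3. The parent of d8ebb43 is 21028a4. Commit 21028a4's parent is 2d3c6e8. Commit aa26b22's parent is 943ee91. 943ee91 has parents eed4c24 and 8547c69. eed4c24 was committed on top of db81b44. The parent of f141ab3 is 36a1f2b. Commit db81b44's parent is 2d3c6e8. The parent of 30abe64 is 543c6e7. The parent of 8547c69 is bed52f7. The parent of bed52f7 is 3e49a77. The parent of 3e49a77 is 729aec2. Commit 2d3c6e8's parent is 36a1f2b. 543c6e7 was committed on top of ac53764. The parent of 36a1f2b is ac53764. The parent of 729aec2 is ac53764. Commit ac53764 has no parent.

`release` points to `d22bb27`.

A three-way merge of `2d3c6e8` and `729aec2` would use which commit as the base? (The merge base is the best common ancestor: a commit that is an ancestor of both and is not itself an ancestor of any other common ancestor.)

Ancestors of 2d3c6e8: {2d3c6e8, 36a1f2b, ac53764}.
Ancestors of 729aec2: {729aec2, ac53764}.
Common ancestors: {ac53764}.
The only common ancestor is ac53764, so it is the merge base.

ac53764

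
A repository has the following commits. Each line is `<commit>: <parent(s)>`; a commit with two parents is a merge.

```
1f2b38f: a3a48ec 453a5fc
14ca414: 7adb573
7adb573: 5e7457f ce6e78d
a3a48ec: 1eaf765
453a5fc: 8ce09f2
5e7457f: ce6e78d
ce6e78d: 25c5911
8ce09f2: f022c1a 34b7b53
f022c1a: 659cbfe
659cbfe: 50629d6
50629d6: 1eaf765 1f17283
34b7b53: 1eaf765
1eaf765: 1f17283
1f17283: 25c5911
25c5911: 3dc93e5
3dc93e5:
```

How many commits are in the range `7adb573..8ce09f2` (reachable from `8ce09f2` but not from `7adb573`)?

7

Reachable from 8ce09f2: {1eaf765, 1f17283, 25c5911, 34b7b53, 3dc93e5, 50629d6, 659cbfe, 8ce09f2, f022c1a}.
Reachable from 7adb573: {25c5911, 3dc93e5, 5e7457f, 7adb573, ce6e78d}.
In 8ce09f2's history but not 7adb573's: {1eaf765, 1f17283, 34b7b53, 50629d6, 659cbfe, 8ce09f2, f022c1a} — 7 commits.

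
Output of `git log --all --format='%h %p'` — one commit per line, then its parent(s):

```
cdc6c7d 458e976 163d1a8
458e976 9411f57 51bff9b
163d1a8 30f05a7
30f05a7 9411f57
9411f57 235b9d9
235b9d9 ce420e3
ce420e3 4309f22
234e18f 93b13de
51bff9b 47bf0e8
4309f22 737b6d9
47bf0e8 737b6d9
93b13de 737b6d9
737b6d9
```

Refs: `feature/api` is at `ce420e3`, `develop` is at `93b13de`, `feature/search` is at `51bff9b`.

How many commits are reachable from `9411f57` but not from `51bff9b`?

4

Reachable from 9411f57: {235b9d9, 4309f22, 737b6d9, 9411f57, ce420e3}.
Reachable from 51bff9b: {47bf0e8, 51bff9b, 737b6d9}.
In 9411f57's history but not 51bff9b's: {235b9d9, 4309f22, 9411f57, ce420e3} — 4 commits.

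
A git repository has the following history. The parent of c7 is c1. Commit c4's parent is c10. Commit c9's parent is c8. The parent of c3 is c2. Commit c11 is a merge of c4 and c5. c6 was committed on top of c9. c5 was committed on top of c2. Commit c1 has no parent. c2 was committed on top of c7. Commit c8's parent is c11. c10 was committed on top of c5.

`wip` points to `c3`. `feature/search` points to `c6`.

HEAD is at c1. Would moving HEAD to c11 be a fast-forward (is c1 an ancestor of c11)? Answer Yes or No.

Yes

A fast-forward from c1 to c11 is possible iff c1 is an ancestor of c11.
Ancestors of c11: {c1, c10, c11, c2, c4, c5, c7}.
c1 is among them, so fast-forward is possible.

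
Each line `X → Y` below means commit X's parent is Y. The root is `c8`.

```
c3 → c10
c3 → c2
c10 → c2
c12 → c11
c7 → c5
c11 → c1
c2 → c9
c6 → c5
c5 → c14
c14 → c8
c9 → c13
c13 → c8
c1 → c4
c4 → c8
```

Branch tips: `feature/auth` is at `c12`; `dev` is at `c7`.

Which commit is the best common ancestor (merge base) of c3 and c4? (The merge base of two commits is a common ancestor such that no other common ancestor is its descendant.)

c8

Ancestors of c3: {c10, c13, c2, c3, c8, c9}.
Ancestors of c4: {c4, c8}.
Common ancestors: {c8}.
The only common ancestor is c8, so it is the merge base.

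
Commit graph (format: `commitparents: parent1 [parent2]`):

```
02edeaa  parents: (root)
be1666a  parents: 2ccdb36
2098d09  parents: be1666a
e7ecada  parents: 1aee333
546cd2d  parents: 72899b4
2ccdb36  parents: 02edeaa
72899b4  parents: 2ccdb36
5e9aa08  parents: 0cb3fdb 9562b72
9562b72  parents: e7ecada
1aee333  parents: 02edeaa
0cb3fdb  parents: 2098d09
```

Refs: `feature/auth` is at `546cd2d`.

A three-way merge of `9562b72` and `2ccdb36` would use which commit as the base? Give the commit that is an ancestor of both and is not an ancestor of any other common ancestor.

Ancestors of 9562b72: {02edeaa, 1aee333, 9562b72, e7ecada}.
Ancestors of 2ccdb36: {02edeaa, 2ccdb36}.
Common ancestors: {02edeaa}.
The only common ancestor is 02edeaa, so it is the merge base.

02edeaa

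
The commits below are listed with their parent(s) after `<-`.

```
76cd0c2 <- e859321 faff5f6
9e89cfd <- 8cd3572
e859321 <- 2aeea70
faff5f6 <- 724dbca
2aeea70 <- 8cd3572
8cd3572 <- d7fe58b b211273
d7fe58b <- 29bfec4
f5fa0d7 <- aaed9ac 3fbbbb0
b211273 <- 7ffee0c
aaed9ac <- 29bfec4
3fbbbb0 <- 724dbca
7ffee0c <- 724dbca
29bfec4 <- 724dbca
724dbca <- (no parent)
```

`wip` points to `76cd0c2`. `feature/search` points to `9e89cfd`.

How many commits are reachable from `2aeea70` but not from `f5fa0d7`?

Reachable from 2aeea70: {29bfec4, 2aeea70, 724dbca, 7ffee0c, 8cd3572, b211273, d7fe58b}.
Reachable from f5fa0d7: {29bfec4, 3fbbbb0, 724dbca, aaed9ac, f5fa0d7}.
In 2aeea70's history but not f5fa0d7's: {2aeea70, 7ffee0c, 8cd3572, b211273, d7fe58b} — 5 commits.

5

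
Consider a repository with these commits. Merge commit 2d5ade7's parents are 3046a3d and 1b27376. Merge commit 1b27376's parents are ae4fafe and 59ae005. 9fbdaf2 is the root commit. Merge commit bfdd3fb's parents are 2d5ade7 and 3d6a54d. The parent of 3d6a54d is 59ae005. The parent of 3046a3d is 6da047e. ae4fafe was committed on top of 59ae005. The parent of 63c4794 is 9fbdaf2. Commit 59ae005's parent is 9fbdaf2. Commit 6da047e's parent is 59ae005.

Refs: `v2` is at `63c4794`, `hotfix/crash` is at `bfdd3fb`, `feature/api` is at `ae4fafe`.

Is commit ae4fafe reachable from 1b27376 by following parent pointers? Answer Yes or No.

Yes

Ancestors of 1b27376 (commits reachable by following parents): {1b27376, 59ae005, 9fbdaf2, ae4fafe}.
ae4fafe is in that set, so it is an ancestor of 1b27376.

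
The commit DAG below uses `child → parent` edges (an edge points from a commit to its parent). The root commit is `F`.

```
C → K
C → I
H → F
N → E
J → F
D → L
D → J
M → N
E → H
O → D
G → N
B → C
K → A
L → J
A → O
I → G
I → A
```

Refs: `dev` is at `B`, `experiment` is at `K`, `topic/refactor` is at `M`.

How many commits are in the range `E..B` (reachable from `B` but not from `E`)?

11

Reachable from B: {A, B, C, D, E, F, G, H, I, J, K, L, N, O}.
Reachable from E: {E, F, H}.
In B's history but not E's: {A, B, C, D, G, I, J, K, L, N, O} — 11 commits.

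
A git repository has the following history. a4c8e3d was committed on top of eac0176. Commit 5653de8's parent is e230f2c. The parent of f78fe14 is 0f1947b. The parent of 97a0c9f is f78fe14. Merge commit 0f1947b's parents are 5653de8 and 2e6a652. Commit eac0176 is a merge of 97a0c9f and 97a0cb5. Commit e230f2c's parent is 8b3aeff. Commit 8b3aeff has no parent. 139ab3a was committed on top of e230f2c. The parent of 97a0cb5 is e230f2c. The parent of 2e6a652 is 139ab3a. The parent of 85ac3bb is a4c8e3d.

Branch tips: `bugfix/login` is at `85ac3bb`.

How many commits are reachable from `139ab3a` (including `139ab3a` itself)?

3

Walking parent pointers from 139ab3a: reachable set = {139ab3a, 8b3aeff, e230f2c}.
That is 3 commits.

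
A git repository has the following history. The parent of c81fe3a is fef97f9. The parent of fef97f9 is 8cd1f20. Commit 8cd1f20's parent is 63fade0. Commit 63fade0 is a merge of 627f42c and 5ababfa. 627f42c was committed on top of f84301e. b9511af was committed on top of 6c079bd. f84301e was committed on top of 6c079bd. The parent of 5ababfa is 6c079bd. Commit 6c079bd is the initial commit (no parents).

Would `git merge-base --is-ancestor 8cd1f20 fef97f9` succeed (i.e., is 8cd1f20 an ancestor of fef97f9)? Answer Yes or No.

Ancestors of fef97f9 (commits reachable by following parents): {5ababfa, 627f42c, 63fade0, 6c079bd, 8cd1f20, f84301e, fef97f9}.
8cd1f20 is in that set, so it is an ancestor of fef97f9.

Yes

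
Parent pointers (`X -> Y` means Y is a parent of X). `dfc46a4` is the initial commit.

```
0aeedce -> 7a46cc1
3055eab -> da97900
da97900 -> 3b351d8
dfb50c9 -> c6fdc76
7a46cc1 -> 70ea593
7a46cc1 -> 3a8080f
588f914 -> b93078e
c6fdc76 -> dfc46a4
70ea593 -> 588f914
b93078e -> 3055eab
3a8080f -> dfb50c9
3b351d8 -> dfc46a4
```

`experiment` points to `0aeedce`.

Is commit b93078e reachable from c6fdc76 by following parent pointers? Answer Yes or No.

Ancestors of c6fdc76: {c6fdc76, dfc46a4}.
b93078e is not in that set, so it is not an ancestor of c6fdc76.

No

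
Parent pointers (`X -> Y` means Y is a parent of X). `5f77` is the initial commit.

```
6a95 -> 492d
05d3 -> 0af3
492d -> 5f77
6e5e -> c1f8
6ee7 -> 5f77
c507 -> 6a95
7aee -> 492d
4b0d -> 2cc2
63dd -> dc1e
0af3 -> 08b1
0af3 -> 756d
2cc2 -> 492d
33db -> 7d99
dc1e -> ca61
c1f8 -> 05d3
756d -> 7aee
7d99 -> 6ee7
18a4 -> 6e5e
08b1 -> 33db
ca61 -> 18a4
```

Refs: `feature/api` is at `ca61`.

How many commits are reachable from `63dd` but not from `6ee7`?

14

Reachable from 63dd: {05d3, 08b1, 0af3, 18a4, 33db, 492d, 5f77, 63dd, 6e5e, 6ee7, 756d, 7aee, 7d99, c1f8, ca61, dc1e}.
Reachable from 6ee7: {5f77, 6ee7}.
In 63dd's history but not 6ee7's: {05d3, 08b1, 0af3, 18a4, 33db, 492d, 63dd, 6e5e, 756d, 7aee, 7d99, c1f8, ca61, dc1e} — 14 commits.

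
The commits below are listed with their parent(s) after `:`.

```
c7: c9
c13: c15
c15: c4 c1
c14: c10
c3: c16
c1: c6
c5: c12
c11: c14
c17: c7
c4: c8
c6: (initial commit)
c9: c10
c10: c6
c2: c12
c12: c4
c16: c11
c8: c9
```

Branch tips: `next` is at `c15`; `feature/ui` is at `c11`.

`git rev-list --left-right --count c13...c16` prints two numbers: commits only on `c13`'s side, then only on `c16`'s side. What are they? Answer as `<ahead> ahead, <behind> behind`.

Reachable from c13: {c1, c10, c13, c15, c4, c6, c8, c9}.
Reachable from c16: {c10, c11, c14, c16, c6}.
Only in c13's history (ahead): {c1, c13, c15, c4, c8, c9} — 6.
Only in c16's history (behind): {c11, c14, c16} — 3.

6 ahead, 3 behind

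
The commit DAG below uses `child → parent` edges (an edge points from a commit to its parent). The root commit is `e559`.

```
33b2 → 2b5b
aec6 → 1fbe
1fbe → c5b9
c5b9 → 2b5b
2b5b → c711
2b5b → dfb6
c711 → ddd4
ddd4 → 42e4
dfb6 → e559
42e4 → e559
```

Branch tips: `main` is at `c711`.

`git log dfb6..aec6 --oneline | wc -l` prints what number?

7

Reachable from aec6: {1fbe, 2b5b, 42e4, aec6, c5b9, c711, ddd4, dfb6, e559}.
Reachable from dfb6: {dfb6, e559}.
In aec6's history but not dfb6's: {1fbe, 2b5b, 42e4, aec6, c5b9, c711, ddd4} — 7 commits.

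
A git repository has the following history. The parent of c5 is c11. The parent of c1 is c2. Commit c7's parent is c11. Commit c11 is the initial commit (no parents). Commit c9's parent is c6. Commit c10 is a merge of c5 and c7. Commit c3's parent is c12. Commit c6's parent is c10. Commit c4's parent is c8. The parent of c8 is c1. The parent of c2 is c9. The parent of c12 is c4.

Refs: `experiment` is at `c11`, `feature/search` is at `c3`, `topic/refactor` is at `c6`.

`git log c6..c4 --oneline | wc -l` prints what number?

Reachable from c4: {c1, c10, c11, c2, c4, c5, c6, c7, c8, c9}.
Reachable from c6: {c10, c11, c5, c6, c7}.
In c4's history but not c6's: {c1, c2, c4, c8, c9} — 5 commits.

5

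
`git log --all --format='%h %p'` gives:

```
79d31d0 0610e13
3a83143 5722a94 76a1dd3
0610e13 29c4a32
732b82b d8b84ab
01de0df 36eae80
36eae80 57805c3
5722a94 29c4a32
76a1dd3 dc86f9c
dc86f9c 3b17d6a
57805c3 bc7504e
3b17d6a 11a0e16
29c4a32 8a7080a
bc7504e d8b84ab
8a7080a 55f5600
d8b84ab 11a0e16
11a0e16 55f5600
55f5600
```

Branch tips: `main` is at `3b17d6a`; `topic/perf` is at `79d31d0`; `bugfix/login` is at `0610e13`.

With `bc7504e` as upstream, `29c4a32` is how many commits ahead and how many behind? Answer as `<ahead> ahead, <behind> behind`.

2 ahead, 3 behind

Reachable from 29c4a32: {29c4a32, 55f5600, 8a7080a}.
Reachable from bc7504e: {11a0e16, 55f5600, bc7504e, d8b84ab}.
Only in 29c4a32's history (ahead): {29c4a32, 8a7080a} — 2.
Only in bc7504e's history (behind): {11a0e16, bc7504e, d8b84ab} — 3.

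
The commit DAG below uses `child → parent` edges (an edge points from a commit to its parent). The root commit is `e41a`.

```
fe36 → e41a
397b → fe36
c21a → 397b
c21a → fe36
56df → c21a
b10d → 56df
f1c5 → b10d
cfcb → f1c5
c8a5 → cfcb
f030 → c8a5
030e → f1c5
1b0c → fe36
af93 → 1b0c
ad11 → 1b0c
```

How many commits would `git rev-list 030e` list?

8

Walking parent pointers from 030e: reachable set = {030e, 397b, 56df, b10d, c21a, e41a, f1c5, fe36}.
That is 8 commits.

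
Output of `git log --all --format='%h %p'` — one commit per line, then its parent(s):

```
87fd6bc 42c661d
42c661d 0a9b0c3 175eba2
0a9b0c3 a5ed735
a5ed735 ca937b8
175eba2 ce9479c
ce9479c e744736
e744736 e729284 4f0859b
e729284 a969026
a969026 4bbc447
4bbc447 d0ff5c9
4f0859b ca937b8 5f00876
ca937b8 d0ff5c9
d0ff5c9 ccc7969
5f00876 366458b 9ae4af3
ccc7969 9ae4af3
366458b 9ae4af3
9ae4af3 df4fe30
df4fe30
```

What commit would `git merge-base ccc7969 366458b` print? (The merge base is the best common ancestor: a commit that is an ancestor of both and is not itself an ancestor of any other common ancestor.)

Ancestors of ccc7969: {9ae4af3, ccc7969, df4fe30}.
Ancestors of 366458b: {366458b, 9ae4af3, df4fe30}.
Common ancestors: {9ae4af3, df4fe30}.
Among these, 9ae4af3 is not an ancestor of any other common ancestor — it is the merge base.

9ae4af3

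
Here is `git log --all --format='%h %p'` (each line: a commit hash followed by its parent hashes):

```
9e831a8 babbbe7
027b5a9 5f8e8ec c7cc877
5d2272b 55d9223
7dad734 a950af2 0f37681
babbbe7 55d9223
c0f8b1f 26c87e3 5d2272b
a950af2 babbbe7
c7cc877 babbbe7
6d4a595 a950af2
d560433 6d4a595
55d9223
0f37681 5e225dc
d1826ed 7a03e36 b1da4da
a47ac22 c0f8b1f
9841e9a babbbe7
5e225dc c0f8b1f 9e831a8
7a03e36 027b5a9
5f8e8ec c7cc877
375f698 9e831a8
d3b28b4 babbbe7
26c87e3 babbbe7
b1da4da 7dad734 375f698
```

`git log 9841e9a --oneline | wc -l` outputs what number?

3

Walking parent pointers from 9841e9a: reachable set = {55d9223, 9841e9a, babbbe7}.
That is 3 commits.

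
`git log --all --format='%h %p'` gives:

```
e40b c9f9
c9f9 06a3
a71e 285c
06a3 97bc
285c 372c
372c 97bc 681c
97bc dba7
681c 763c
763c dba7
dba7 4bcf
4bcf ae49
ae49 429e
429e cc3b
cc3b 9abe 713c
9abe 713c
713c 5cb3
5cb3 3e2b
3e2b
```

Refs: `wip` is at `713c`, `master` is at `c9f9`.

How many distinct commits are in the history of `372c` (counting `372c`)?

Walking parent pointers from 372c: reachable set = {372c, 3e2b, 429e, 4bcf, 5cb3, 681c, 713c, 763c, 97bc, 9abe, ae49, cc3b, dba7}.
That is 13 commits.

13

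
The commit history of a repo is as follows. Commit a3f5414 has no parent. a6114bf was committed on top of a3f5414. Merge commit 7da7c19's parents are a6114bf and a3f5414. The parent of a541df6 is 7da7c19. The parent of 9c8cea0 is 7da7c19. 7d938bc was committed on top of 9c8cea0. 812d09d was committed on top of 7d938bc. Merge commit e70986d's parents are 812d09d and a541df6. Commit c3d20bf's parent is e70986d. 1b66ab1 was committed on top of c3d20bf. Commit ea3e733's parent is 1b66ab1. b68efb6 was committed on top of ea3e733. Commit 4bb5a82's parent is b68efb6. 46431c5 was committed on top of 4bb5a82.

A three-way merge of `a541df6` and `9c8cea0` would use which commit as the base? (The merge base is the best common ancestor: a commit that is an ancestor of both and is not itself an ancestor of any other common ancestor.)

7da7c19

Ancestors of a541df6: {7da7c19, a3f5414, a541df6, a6114bf}.
Ancestors of 9c8cea0: {7da7c19, 9c8cea0, a3f5414, a6114bf}.
Common ancestors: {7da7c19, a3f5414, a6114bf}.
Among these, 7da7c19 is not an ancestor of any other common ancestor — it is the merge base.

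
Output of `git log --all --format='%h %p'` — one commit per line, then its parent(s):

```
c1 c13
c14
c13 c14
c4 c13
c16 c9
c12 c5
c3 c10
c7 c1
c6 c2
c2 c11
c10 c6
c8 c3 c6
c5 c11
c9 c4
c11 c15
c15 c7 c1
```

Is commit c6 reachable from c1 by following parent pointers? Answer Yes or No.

No

Ancestors of c1: {c1, c13, c14}.
c6 is not in that set, so it is not an ancestor of c1.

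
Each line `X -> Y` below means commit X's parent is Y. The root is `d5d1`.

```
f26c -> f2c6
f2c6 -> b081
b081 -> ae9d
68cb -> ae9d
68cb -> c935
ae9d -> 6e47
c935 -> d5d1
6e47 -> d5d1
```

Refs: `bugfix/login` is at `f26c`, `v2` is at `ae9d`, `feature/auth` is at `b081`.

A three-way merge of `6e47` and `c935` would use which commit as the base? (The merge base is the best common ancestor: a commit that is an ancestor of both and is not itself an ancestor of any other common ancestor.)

Ancestors of 6e47: {6e47, d5d1}.
Ancestors of c935: {c935, d5d1}.
Common ancestors: {d5d1}.
The only common ancestor is d5d1, so it is the merge base.

d5d1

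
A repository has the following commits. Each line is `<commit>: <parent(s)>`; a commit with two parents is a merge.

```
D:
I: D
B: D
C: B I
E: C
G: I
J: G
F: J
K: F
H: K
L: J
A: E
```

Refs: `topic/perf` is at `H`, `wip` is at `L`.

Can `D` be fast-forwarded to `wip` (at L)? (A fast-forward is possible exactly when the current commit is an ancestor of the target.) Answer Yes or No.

Yes

A fast-forward from D to L is possible iff D is an ancestor of L.
Ancestors of L: {D, G, I, J, L}.
D is among them, so fast-forward is possible.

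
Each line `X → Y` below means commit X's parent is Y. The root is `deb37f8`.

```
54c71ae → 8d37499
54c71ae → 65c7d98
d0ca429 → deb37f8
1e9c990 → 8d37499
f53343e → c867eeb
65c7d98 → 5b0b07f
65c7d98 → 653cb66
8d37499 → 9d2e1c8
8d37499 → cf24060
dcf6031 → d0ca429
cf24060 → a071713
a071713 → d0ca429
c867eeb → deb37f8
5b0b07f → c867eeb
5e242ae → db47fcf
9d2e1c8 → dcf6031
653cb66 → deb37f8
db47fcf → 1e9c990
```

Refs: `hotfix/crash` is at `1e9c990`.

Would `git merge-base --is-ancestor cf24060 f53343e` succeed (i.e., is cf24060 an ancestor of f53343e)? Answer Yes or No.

Ancestors of f53343e: {c867eeb, deb37f8, f53343e}.
cf24060 is not in that set, so it is not an ancestor of f53343e.

No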